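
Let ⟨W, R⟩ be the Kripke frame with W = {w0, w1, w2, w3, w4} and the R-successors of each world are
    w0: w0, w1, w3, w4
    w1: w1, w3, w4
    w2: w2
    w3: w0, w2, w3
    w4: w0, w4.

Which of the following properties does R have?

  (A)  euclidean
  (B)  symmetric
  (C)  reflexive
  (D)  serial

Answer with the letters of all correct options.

(A) not euclidean: w0 R w1 and w0 R w0 but not w1 R w0.
(B) not symmetric: w0 R w1 but not w1 R w0.
(C) reflexive: each world relates to itself.
(D) serial: every world has an R-successor.

C, D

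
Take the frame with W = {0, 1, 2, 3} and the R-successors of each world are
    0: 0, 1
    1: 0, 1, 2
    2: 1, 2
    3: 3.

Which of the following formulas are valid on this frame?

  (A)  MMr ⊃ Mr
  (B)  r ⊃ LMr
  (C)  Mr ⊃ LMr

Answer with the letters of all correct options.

B

R is symmetric: every R-edge is matched by its reverse.
R is not transitive: 0 R 1 and 1 R 2 but not 0 R 2.
R is not euclidean: 1 R 0 and 1 R 2 but not 0 R 2.
(A) the dual of axiom 4: valid iff R is transitive. R is not transitive — not valid.
(B) axiom B: valid iff R is symmetric. R is symmetric — valid.
(C) axiom 5: valid iff R is euclidean. R is not euclidean — not valid.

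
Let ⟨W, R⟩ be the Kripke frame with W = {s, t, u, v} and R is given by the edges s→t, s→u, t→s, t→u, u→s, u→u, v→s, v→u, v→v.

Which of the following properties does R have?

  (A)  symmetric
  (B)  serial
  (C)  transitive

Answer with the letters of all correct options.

(A) not symmetric: t R u but not u R t.
(B) serial: every world has an R-successor.
(C) not transitive: s R t and t R s but not s R s.

B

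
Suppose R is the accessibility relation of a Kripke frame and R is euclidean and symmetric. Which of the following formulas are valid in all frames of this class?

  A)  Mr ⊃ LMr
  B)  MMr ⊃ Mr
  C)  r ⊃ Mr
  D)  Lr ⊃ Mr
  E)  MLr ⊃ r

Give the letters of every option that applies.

A, B, E

A symmetric euclidean relation is transitive (uRv and vRw give vRu by symmetry, then uRw by the euclidean condition, applied at v).
(A) Mr ⊃ LMr is axiom 5, which corresponds to the euclidean property. Every such R is euclidean — valid.
(B) MMr ⊃ Mr is the dual of axiom 4, which corresponds to transitivity. Every such R is transitive — valid.
(C) r ⊃ Mr is the dual of axiom T; it is valid on a frame exactly when R is reflexive. Such an R need not be reflexive, so not valid.
(D) Lr ⊃ Mr (axiom D) characterises the serial frames. Such an R need not be serial — not valid.
(E) MLr ⊃ r (the dual of axiom B) characterises the symmetric frames. Every such R is symmetric — valid.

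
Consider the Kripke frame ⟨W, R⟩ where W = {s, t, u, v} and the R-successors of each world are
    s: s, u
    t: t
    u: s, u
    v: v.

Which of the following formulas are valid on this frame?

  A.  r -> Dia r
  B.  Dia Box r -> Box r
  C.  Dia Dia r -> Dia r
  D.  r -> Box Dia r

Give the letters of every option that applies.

R is reflexive: each world relates to itself.
R is symmetric: every R-edge is matched by its reverse.
R is transitive: R is closed under composition.
R is euclidean: any two R-successors of the same world are R-related.
(A) the dual of axiom T: valid iff R is reflexive. R is reflexive — valid.
(B) Dia Box r -> Box r is the dual of axiom 5, which corresponds to the euclidean property. R is euclidean — valid.
(C) Dia Dia r -> Dia r is the dual of axiom 4, which corresponds to transitivity. R is transitive — valid.
(D) r -> Box Dia r (axiom B) characterises the symmetric frames. R is symmetric — valid.

A, B, C, D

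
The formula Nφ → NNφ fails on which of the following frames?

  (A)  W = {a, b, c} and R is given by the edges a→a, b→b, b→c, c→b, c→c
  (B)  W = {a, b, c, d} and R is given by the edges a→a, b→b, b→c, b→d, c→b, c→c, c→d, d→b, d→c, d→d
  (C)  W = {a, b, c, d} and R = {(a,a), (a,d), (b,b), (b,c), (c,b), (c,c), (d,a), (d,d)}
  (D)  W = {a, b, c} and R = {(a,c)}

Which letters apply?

The schema Nφ → NNφ is axiom 4; it is valid on a frame iff R is transitive.
(A) R is transitive (R is closed under composition), so the schema is valid here.
(B) R is transitive (R is closed under composition), so the schema is valid here.
(C) R is transitive (R is closed under composition), so the schema is valid here.
(D) R is transitive (R is closed under composition), so the schema is valid here.

none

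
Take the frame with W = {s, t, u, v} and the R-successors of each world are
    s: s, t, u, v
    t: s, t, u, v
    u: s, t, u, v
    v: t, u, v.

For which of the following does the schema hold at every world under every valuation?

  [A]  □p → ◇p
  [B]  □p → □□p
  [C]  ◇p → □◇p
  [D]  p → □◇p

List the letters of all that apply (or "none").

R is not symmetric: s R v but not v R s.
R is not transitive: v R t and t R s but not v R s.
R is not euclidean: s R v and s R s but not v R s.
R is serial: every world has an R-successor.
(A) □p → ◇p is axiom D, which corresponds to seriality. R is serial — valid.
(B) □p → □□p (axiom 4) characterises the transitive frames. R is not transitive — not valid.
(C) ◇p → □◇p is axiom 5; it is valid on a frame exactly when R is euclidean. R is not euclidean, so not valid.
(D) axiom B: valid iff R is symmetric. R is not symmetric — not valid.

A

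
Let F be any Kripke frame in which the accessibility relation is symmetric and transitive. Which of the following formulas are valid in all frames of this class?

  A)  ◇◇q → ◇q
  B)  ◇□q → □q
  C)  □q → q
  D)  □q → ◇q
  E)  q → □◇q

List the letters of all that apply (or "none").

A, B, E

A symmetric transitive relation is euclidean (uRv and uRw give vRu by symmetry, then vRw by transitivity).
(A) ◇◇q → ◇q is the dual of axiom 4, which corresponds to transitivity. Every such R is transitive — valid.
(B) ◇□q → □q is the dual of axiom 5, which corresponds to the euclidean property. Every such R is euclidean — valid.
(C) axiom T: valid iff R is reflexive. Such an R need not be reflexive — not valid.
(D) axiom D: valid iff R is serial. Such an R need not be serial — not valid.
(E) q → □◇q (axiom B) characterises the symmetric frames. Every such R is symmetric — valid.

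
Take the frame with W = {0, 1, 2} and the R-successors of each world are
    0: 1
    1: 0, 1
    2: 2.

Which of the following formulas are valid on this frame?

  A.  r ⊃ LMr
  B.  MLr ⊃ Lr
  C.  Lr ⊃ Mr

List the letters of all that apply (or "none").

A, C

R is symmetric: every R-edge is matched by its reverse.
R is not euclidean: 1 R 0 and 1 R 0 but not 0 R 0.
R is serial: every world has an R-successor.
(A) r ⊃ LMr (axiom B) characterises the symmetric frames. R is symmetric — valid.
(B) MLr ⊃ Lr (the dual of axiom 5) characterises the euclidean frames. R is not euclidean — not valid.
(C) axiom D: valid iff R is serial. R is serial — valid.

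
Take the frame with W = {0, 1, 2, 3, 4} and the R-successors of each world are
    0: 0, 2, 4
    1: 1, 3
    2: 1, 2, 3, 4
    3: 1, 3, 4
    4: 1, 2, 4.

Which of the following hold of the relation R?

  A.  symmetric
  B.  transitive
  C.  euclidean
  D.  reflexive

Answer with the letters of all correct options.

(A) not symmetric: 0 R 2 but not 2 R 0.
(B) not transitive: 0 R 2 and 2 R 1 but not 0 R 1.
(C) not euclidean: 0 R 2 and 0 R 0 but not 2 R 0.
(D) reflexive: each world relates to itself.

D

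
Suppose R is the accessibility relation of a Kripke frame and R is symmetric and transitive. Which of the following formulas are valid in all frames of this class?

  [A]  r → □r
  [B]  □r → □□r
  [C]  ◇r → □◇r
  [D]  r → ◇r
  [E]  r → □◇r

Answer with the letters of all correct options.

B, C, E

A symmetric transitive relation is euclidean (uRv and uRw give vRu by symmetry, then vRw by transitivity).
(A) r → □r is valid only on frames where every R-edge is a self-loop. Such an R need not be a subset of the identity — not valid.
(B) axiom 4: valid iff R is transitive. Every such R is transitive — valid.
(C) ◇r → □◇r (axiom 5) characterises the euclidean frames. Every such R is euclidean — valid.
(D) the dual of axiom T: valid iff R is reflexive. Such an R need not be reflexive — not valid.
(E) r → □◇r is axiom B, which corresponds to symmetry. Every such R is symmetric — valid.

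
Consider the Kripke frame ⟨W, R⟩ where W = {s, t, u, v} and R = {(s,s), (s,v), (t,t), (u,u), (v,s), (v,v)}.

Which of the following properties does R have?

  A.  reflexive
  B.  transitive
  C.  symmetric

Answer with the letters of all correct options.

A, B, C

(A) reflexive: each world relates to itself.
(B) transitive: R is closed under composition.
(C) symmetric: every R-edge is matched by its reverse.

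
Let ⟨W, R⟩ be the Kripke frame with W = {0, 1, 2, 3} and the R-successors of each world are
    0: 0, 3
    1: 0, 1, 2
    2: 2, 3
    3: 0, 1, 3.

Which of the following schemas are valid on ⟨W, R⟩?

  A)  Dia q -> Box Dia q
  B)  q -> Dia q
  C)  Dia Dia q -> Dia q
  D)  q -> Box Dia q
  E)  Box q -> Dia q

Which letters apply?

B, E

R is reflexive: each world relates to itself.
R is not symmetric: 1 R 0 but not 0 R 1.
R is not transitive: 0 R 3 and 3 R 1 but not 0 R 1.
R is not euclidean: 1 R 0 and 1 R 1 but not 0 R 1.
R is serial: every world has an R-successor.
(A) Dia q -> Box Dia q is axiom 5, which corresponds to the euclidean property. R is not euclidean — not valid.
(B) the dual of axiom T: valid iff R is reflexive. R is reflexive — valid.
(C) Dia Dia q -> Dia q (the dual of axiom 4) characterises the transitive frames. R is not transitive — not valid.
(D) axiom B: valid iff R is symmetric. R is not symmetric — not valid.
(E) Box q -> Dia q is axiom D; it is valid on a frame exactly when R is serial. R is serial, so valid.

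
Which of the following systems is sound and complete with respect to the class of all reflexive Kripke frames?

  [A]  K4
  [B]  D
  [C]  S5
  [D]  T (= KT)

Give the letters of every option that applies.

(A) K4 is determined by the class of transitive frames.
(B) D is determined by the class of serial frames.
(C) S5 is determined by the class of reflexive, symmetric, and transitive frames.
(D) T (= KT) is determined by exactly this class.

D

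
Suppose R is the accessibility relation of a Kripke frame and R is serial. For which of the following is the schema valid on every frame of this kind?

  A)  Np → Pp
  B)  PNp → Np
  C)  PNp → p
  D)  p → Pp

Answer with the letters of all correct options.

(A) Np → Pp is axiom D, which corresponds to seriality. Every such R is serial — valid.
(B) PNp → Np is the dual of axiom 5; it is valid on a frame exactly when R is euclidean. Such an R need not be euclidean, so not valid.
(C) PNp → p is the dual of axiom B, which corresponds to symmetry. Such an R need not be symmetric — not valid.
(D) p → Pp is the dual of axiom T; it is valid on a frame exactly when R is reflexive. Such an R need not be reflexive, so not valid.

A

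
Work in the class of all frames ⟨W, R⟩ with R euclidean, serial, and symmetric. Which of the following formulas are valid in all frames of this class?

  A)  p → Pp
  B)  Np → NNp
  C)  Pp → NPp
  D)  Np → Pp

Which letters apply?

A, B, C, D

Serial, symmetric and euclidean together give transitive (from symmetry + euclidean) and then reflexive; the relation is an equivalence.
(A) p → Pp is the dual of axiom T; it is valid on a frame exactly when R is reflexive. Every such R is reflexive, so valid.
(B) Np → NNp is axiom 4; it is valid on a frame exactly when R is transitive. Every such R is transitive, so valid.
(C) Pp → NPp is axiom 5; it is valid on a frame exactly when R is euclidean. Every such R is euclidean, so valid.
(D) Np → Pp is axiom D; it is valid on a frame exactly when R is serial. Every such R is serial, so valid.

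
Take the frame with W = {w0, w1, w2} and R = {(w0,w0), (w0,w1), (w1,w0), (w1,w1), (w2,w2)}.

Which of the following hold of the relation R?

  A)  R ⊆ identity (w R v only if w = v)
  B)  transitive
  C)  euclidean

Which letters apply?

(A) not ⊆ identity: w0 R w1 with w0 ≠ w1.
(B) transitive: R is closed under composition.
(C) euclidean: any two R-successors of the same world are R-related.

B, C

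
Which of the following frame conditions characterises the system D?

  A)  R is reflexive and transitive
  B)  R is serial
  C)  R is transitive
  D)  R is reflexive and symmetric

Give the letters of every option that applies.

(A) this class determines S4, not D.
(B) D is sound and complete for exactly this class.
(C) this class determines K4, not D.
(D) this class determines B (= KTB), not D.

B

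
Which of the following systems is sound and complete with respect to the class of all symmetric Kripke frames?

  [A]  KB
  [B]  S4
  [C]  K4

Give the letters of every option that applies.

A

(A) KB is determined by exactly this class.
(B) S4 is determined by the class of reflexive and transitive frames.
(C) K4 is determined by the class of transitive frames.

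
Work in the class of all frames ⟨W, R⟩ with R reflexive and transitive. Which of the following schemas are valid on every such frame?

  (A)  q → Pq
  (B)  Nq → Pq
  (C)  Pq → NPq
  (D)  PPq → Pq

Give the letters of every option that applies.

A, B, D

Reflexive relations are serial.
(A) the dual of axiom T: valid iff R is reflexive. Every such R is reflexive — valid.
(B) Nq → Pq (axiom D) characterises the serial frames. Every such R is serial — valid.
(C) Pq → NPq is axiom 5; it is valid on a frame exactly when R is euclidean. Such an R need not be euclidean, so not valid.
(D) PPq → Pq is the dual of axiom 4; it is valid on a frame exactly when R is transitive. Every such R is transitive, so valid.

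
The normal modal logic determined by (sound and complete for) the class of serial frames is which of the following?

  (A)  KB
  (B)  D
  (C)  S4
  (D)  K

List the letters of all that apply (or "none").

(A) KB is determined by the class of symmetric frames.
(B) D is determined by exactly this class.
(C) S4 is determined by the class of reflexive and transitive frames.
(D) K is determined by the class of arbitrary frames.

B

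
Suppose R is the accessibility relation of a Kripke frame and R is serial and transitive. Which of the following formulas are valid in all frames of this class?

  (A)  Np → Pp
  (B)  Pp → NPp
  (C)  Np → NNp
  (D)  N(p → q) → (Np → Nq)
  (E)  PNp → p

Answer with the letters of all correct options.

(A) Np → Pp is axiom D; it is valid on a frame exactly when R is serial. Every such R is serial, so valid.
(B) axiom 5: valid iff R is euclidean. Such an R need not be euclidean — not valid.
(C) axiom 4: valid iff R is transitive. Every such R is transitive — valid.
(D) N(p → q) → (Np → Nq) is axiom K, valid on every Kripke frame — valid.
(E) the dual of axiom B: valid iff R is symmetric. Such an R need not be symmetric — not valid.

A, C, D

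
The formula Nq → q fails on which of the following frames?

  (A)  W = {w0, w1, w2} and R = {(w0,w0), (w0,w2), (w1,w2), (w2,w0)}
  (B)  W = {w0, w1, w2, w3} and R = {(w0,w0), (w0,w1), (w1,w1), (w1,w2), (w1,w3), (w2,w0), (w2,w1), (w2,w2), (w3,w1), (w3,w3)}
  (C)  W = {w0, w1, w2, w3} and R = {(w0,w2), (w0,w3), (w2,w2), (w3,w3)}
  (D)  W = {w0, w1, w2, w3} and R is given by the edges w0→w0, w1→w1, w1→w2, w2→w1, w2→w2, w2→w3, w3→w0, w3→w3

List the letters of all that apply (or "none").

A, C

The schema Nq → q is axiom T; it is valid on a frame iff R is reflexive.
(A) R is not reflexive (not w1 R w1), so the schema fails here.
(B) R is reflexive (each world relates to itself), so the schema is valid here.
(C) R is not reflexive (not w0 R w0), so the schema fails here.
(D) R is reflexive (each world relates to itself), so the schema is valid here.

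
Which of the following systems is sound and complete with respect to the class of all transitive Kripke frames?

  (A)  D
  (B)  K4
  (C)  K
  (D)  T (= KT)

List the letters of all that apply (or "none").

B

(A) D is determined by the class of serial frames.
(B) K4 is determined by exactly this class.
(C) K is determined by the class of arbitrary frames.
(D) T (= KT) is determined by the class of reflexive frames.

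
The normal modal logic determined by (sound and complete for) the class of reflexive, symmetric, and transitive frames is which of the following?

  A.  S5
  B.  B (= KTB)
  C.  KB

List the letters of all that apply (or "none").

A

(A) S5 is determined by exactly this class.
(B) B (= KTB) is determined by the class of reflexive and symmetric frames.
(C) KB is determined by the class of symmetric frames.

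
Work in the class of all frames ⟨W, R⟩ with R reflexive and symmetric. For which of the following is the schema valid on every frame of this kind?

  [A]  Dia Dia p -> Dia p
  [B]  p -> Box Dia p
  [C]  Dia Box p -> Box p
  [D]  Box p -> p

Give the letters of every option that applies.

Reflexive relations are serial.
(A) the dual of axiom 4: valid iff R is transitive. Such an R need not be transitive — not valid.
(B) p -> Box Dia p is axiom B; it is valid on a frame exactly when R is symmetric. Every such R is symmetric, so valid.
(C) the dual of axiom 5: valid iff R is euclidean. Such an R need not be euclidean — not valid.
(D) Box p -> p is axiom T, which corresponds to reflexivity. Every such R is reflexive — valid.

B, D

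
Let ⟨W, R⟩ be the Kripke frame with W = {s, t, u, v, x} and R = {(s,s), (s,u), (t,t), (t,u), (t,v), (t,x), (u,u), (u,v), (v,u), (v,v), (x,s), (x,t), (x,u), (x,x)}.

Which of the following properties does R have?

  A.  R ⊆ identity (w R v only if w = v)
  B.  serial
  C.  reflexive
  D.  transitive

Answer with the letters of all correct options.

B, C

(A) not ⊆ identity: s R u with s ≠ u.
(B) serial: every world has an R-successor.
(C) reflexive: each world relates to itself.
(D) not transitive: s R u and u R v but not s R v.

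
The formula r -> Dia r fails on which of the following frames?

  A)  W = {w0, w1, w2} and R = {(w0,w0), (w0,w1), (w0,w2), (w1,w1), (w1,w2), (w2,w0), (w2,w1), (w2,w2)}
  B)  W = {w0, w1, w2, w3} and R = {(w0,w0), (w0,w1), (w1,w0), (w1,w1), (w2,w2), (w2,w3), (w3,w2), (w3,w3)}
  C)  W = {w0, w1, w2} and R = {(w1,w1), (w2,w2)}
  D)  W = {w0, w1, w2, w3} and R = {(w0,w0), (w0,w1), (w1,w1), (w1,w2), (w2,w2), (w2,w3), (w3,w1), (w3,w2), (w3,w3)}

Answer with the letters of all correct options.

The schema r -> Dia r is the dual of axiom T; it is valid on a frame iff R is reflexive.
(A) R is reflexive (each world relates to itself), so the schema is valid here.
(B) R is reflexive (each world relates to itself), so the schema is valid here.
(C) R is not reflexive (not w0 R w0), so the schema fails here.
(D) R is reflexive (each world relates to itself), so the schema is valid here.

C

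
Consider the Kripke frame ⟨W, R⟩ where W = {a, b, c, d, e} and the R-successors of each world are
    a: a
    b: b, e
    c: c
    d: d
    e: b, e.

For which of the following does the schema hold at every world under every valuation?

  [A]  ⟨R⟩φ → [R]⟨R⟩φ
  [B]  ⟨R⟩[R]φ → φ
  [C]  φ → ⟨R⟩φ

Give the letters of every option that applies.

A, B, C

R is reflexive: each world relates to itself.
R is symmetric: every R-edge is matched by its reverse.
R is euclidean: any two R-successors of the same world are R-related.
(A) ⟨R⟩φ → [R]⟨R⟩φ (axiom 5) characterises the euclidean frames. R is euclidean — valid.
(B) the dual of axiom B: valid iff R is symmetric. R is symmetric — valid.
(C) the dual of axiom T: valid iff R is reflexive. R is reflexive — valid.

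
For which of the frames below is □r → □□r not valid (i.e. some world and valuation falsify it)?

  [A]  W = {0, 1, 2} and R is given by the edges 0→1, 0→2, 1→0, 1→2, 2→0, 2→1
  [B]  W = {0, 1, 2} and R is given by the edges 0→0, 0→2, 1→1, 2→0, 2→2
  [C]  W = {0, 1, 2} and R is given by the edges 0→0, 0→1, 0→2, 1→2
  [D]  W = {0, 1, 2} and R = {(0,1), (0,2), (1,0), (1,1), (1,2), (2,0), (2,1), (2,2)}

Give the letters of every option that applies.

The schema □r → □□r is axiom 4; it is valid on a frame iff R is transitive.
(A) R is not transitive (0 R 1 and 1 R 0 but not 0 R 0), so the schema fails here.
(B) R is transitive (R is closed under composition), so the schema is valid here.
(C) R is transitive (R is closed under composition), so the schema is valid here.
(D) R is not transitive (0 R 1 and 1 R 0 but not 0 R 0), so the schema fails here.

A, D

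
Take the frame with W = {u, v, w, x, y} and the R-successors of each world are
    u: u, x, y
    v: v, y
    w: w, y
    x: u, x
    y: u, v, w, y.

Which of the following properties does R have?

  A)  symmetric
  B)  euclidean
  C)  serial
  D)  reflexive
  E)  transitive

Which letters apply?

(A) symmetric: every R-edge is matched by its reverse.
(B) not euclidean: u R x and u R y but not x R y.
(C) serial: every world has an R-successor.
(D) reflexive: each world relates to itself.
(E) not transitive: u R y and y R v but not u R v.

A, C, D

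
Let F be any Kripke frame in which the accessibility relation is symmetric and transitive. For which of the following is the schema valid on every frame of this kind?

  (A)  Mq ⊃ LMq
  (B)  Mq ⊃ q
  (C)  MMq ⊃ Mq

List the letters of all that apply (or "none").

A, C

A symmetric transitive relation is euclidean (uRv and uRw give vRu by symmetry, then vRw by transitivity).
(A) Mq ⊃ LMq is axiom 5, which corresponds to the euclidean property. Every such R is euclidean — valid.
(B) Mq ⊃ q (the converse of T) corresponds to R being a subset of the identity. Such an R need not be a subset of the identity, so not valid.
(C) MMq ⊃ Mq is the dual of axiom 4; it is valid on a frame exactly when R is transitive. Every such R is transitive, so valid.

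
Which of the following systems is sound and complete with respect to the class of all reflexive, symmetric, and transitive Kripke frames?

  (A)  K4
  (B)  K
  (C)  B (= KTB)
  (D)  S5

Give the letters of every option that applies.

D

(A) K4 is determined by the class of transitive frames.
(B) K is determined by the class of arbitrary frames.
(C) B (= KTB) is determined by the class of reflexive and symmetric frames.
(D) S5 is determined by exactly this class.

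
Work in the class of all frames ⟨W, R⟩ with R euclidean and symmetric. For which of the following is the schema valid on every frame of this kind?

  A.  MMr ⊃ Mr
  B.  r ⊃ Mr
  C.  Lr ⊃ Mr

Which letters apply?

A symmetric euclidean relation is transitive (uRv and vRw give vRu by symmetry, then uRw by the euclidean condition, applied at v).
(A) MMr ⊃ Mr (the dual of axiom 4) characterises the transitive frames. Every such R is transitive — valid.
(B) r ⊃ Mr (the dual of axiom T) characterises the reflexive frames. Such an R need not be reflexive — not valid.
(C) Lr ⊃ Mr is axiom D, which corresponds to seriality. Such an R need not be serial — not valid.

A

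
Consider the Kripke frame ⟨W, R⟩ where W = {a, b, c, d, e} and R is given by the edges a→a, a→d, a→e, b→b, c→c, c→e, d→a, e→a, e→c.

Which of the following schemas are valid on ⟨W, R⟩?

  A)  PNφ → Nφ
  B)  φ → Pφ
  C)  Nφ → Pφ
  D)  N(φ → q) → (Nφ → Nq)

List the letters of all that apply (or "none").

R is not reflexive: not d R d.
R is not euclidean: a R d and a R e but not d R e.
R is serial: every world has an R-successor.
(A) PNφ → Nφ (the dual of axiom 5) characterises the euclidean frames. R is not euclidean — not valid.
(B) φ → Pφ is the dual of axiom T, which corresponds to reflexivity. R is not reflexive — not valid.
(C) axiom D: valid iff R is serial. R is serial — valid.
(D) N(φ → q) → (Nφ → Nq) is axiom K, valid on every Kripke frame — valid.

C, D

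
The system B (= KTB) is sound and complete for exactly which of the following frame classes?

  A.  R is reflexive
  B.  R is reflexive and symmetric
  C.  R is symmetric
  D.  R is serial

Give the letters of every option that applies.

(A) this class determines T (= KT), not B (= KTB).
(B) B (= KTB) is sound and complete for exactly this class.
(C) this class determines KB, not B (= KTB).
(D) this class determines D, not B (= KTB).

B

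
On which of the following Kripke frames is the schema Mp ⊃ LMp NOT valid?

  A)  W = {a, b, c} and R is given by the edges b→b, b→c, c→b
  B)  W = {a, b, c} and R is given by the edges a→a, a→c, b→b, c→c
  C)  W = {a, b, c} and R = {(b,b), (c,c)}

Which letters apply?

A, B

The schema Mp ⊃ LMp is axiom 5; it is valid on a frame iff R is euclidean.
(A) R is not euclidean (b R c and b R c but not c R c), so the schema fails here.
(B) R is not euclidean (a R c and a R a but not c R a), so the schema fails here.
(C) R is euclidean (any two R-successors of the same world are R-related), so the schema is valid here.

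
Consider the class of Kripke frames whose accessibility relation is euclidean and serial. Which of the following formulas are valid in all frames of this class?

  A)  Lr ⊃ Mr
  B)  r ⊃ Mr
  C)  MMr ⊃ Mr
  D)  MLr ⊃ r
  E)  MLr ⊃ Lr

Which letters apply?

A, E

(A) Lr ⊃ Mr (axiom D) characterises the serial frames. Every such R is serial — valid.
(B) r ⊃ Mr is the dual of axiom T; it is valid on a frame exactly when R is reflexive. Such an R need not be reflexive, so not valid.
(C) MMr ⊃ Mr is the dual of axiom 4, which corresponds to transitivity. Such an R need not be transitive — not valid.
(D) MLr ⊃ r (the dual of axiom B) characterises the symmetric frames. Such an R need not be symmetric — not valid.
(E) the dual of axiom 5: valid iff R is euclidean. Every such R is euclidean — valid.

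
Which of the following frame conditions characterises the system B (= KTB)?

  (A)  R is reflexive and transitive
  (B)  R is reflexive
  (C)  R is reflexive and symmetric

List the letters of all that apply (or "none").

(A) this class determines S4, not B (= KTB).
(B) this class determines T (= KT), not B (= KTB).
(C) B (= KTB) is sound and complete for exactly this class.

C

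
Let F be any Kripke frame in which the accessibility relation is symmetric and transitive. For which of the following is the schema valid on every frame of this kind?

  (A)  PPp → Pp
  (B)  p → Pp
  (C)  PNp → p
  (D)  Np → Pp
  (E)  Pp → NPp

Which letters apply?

A, C, E

A symmetric transitive relation is euclidean (uRv and uRw give vRu by symmetry, then vRw by transitivity).
(A) PPp → Pp is the dual of axiom 4, which corresponds to transitivity. Every such R is transitive — valid.
(B) p → Pp is the dual of axiom T, which corresponds to reflexivity. Such an R need not be reflexive — not valid.
(C) PNp → p is the dual of axiom B, which corresponds to symmetry. Every such R is symmetric — valid.
(D) Np → Pp is axiom D; it is valid on a frame exactly when R is serial. Such an R need not be serial, so not valid.
(E) axiom 5: valid iff R is euclidean. Every such R is euclidean — valid.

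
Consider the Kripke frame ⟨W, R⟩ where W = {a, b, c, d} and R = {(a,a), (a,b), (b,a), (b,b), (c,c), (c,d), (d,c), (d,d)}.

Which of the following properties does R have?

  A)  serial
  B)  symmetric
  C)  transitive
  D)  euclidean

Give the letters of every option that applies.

(A) serial: every world has an R-successor.
(B) symmetric: every R-edge is matched by its reverse.
(C) transitive: R is closed under composition.
(D) euclidean: any two R-successors of the same world are R-related.

A, B, C, D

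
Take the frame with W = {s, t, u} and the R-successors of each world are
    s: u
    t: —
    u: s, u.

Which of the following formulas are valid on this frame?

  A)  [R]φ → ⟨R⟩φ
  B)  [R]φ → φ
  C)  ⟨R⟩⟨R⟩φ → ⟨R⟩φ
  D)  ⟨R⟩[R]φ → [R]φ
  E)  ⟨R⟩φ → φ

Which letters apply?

R is not reflexive: not s R s.
R is not transitive: s R u and u R s but not s R s.
R is not euclidean: u R s and u R s but not s R s.
R is not serial: t has no R-successor.
R is not a subset of the identity: s R u with s ≠ u.
(A) [R]φ → ⟨R⟩φ is axiom D, which corresponds to seriality. R is not serial — not valid.
(B) [R]φ → φ is axiom T; it is valid on a frame exactly when R is reflexive. R is not reflexive, so not valid.
(C) the dual of axiom 4: valid iff R is transitive. R is not transitive — not valid.
(D) the dual of axiom 5: valid iff R is euclidean. R is not euclidean — not valid.
(E) ⟨R⟩φ → φ is the converse of T; it holds exactly when R ⊆ identity. Here R ⊄ identity — not valid.

none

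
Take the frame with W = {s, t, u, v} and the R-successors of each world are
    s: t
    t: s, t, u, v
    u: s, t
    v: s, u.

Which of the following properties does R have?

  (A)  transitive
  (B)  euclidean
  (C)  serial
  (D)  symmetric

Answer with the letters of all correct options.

C

(A) not transitive: s R t and t R s but not s R s.
(B) not euclidean: t R s and t R u but not s R u.
(C) serial: every world has an R-successor.
(D) not symmetric: t R v but not v R t.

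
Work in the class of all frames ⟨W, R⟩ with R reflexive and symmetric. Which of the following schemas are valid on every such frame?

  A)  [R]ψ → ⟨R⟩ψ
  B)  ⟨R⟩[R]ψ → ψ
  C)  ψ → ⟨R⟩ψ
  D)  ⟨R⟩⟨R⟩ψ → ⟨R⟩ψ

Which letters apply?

Reflexive relations are serial.
(A) axiom D: valid iff R is serial. Every such R is serial — valid.
(B) ⟨R⟩[R]ψ → ψ (the dual of axiom B) characterises the symmetric frames. Every such R is symmetric — valid.
(C) ψ → ⟨R⟩ψ is the dual of axiom T; it is valid on a frame exactly when R is reflexive. Every such R is reflexive, so valid.
(D) the dual of axiom 4: valid iff R is transitive. Such an R need not be transitive — not valid.

A, B, C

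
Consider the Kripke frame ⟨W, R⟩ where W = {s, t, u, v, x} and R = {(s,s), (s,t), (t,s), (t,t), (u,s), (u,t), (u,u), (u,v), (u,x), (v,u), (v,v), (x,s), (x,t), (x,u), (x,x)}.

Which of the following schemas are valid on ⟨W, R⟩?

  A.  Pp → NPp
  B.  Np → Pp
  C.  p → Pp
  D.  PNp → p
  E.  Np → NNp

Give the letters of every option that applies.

R is reflexive: each world relates to itself.
R is not symmetric: u R s but not s R u.
R is not transitive: v R u and u R s but not v R s.
R is not euclidean: u R s and u R u but not s R u.
R is serial: every world has an R-successor.
(A) Pp → NPp is axiom 5, which corresponds to the euclidean property. R is not euclidean — not valid.
(B) Np → Pp is axiom D; it is valid on a frame exactly when R is serial. R is serial, so valid.
(C) the dual of axiom T: valid iff R is reflexive. R is reflexive — valid.
(D) the dual of axiom B: valid iff R is symmetric. R is not symmetric — not valid.
(E) Np → NNp (axiom 4) characterises the transitive frames. R is not transitive — not valid.

B, C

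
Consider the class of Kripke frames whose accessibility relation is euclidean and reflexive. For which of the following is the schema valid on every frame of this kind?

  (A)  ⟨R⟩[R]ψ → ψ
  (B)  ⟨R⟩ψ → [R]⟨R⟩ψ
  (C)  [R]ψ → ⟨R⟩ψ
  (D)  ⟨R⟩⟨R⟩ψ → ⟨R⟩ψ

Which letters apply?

A reflexive euclidean relation is also symmetric (from wRw and wRv the euclidean condition gives vRw) and hence transitive; it is an equivalence relation.
(A) ⟨R⟩[R]ψ → ψ (the dual of axiom B) characterises the symmetric frames. Every such R is symmetric — valid.
(B) ⟨R⟩ψ → [R]⟨R⟩ψ is axiom 5, which corresponds to the euclidean property. Every such R is euclidean — valid.
(C) [R]ψ → ⟨R⟩ψ (axiom D) characterises the serial frames. Every such R is serial — valid.
(D) ⟨R⟩⟨R⟩ψ → ⟨R⟩ψ is the dual of axiom 4; it is valid on a frame exactly when R is transitive. Every such R is transitive, so valid.

A, B, C, D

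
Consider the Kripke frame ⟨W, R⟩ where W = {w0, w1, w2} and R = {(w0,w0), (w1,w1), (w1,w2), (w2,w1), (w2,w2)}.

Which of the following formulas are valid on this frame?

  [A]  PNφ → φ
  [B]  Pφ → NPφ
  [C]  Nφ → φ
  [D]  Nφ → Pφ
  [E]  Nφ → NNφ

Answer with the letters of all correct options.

A, B, C, D, E

R is reflexive: each world relates to itself.
R is symmetric: every R-edge is matched by its reverse.
R is transitive: R is closed under composition.
R is euclidean: any two R-successors of the same world are R-related.
R is serial: every world has an R-successor.
(A) PNφ → φ is the dual of axiom B; it is valid on a frame exactly when R is symmetric. R is symmetric, so valid.
(B) Pφ → NPφ is axiom 5, which corresponds to the euclidean property. R is euclidean — valid.
(C) axiom T: valid iff R is reflexive. R is reflexive — valid.
(D) axiom D: valid iff R is serial. R is serial — valid.
(E) Nφ → NNφ is axiom 4, which corresponds to transitivity. R is transitive — valid.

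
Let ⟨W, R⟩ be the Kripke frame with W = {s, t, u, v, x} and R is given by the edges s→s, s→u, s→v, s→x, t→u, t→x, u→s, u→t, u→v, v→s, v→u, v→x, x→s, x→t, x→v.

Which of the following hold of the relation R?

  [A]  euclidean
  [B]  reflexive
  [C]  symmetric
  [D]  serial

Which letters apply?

C, D

(A) not euclidean: s R u and s R x but not u R x.
(B) not reflexive: not t R t.
(C) symmetric: every R-edge is matched by its reverse.
(D) serial: every world has an R-successor.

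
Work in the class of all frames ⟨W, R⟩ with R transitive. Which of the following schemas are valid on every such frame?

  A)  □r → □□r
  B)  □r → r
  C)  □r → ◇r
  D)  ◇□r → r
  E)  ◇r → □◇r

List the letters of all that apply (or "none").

A

(A) □r → □□r (axiom 4) characterises the transitive frames. Every such R is transitive — valid.
(B) □r → r (axiom T) characterises the reflexive frames. Such an R need not be reflexive — not valid.
(C) □r → ◇r (axiom D) characterises the serial frames. Such an R need not be serial — not valid.
(D) the dual of axiom B: valid iff R is symmetric. Such an R need not be symmetric — not valid.
(E) ◇r → □◇r is axiom 5; it is valid on a frame exactly when R is euclidean. Such an R need not be euclidean, so not valid.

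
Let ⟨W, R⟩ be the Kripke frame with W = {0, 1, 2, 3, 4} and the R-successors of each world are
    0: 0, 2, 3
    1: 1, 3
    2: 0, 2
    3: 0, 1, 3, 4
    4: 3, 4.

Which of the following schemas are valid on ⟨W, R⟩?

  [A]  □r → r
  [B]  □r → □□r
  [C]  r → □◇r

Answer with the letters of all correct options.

A, C

R is reflexive: each world relates to itself.
R is symmetric: every R-edge is matched by its reverse.
R is not transitive: 0 R 3 and 3 R 1 but not 0 R 1.
(A) □r → r is axiom T; it is valid on a frame exactly when R is reflexive. R is reflexive, so valid.
(B) axiom 4: valid iff R is transitive. R is not transitive — not valid.
(C) r → □◇r is axiom B, which corresponds to symmetry. R is symmetric — valid.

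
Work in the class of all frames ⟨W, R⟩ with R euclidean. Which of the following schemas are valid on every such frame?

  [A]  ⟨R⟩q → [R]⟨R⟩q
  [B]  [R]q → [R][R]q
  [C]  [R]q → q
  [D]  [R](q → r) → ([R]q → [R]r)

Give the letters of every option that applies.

A, D

(A) ⟨R⟩q → [R]⟨R⟩q is axiom 5; it is valid on a frame exactly when R is euclidean. Every such R is euclidean, so valid.
(B) [R]q → [R][R]q (axiom 4) characterises the transitive frames. Such an R need not be transitive — not valid.
(C) [R]q → q is axiom T; it is valid on a frame exactly when R is reflexive. Such an R need not be reflexive, so not valid.
(D) this is just K, valid on every normal frame.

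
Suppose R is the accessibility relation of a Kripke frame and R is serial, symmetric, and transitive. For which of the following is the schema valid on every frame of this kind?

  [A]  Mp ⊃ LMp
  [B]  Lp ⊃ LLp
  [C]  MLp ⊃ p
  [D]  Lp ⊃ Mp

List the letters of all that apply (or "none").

A, B, C, D

A serial symmetric transitive relation is reflexive (take any v with uRv; symmetry gives vRu and transitivity gives uRu), hence an equivalence relation.
(A) Mp ⊃ LMp (axiom 5) characterises the euclidean frames. Every such R is euclidean — valid.
(B) Lp ⊃ LLp (axiom 4) characterises the transitive frames. Every such R is transitive — valid.
(C) MLp ⊃ p (the dual of axiom B) characterises the symmetric frames. Every such R is symmetric — valid.
(D) Lp ⊃ Mp (axiom D) characterises the serial frames. Every such R is serial — valid.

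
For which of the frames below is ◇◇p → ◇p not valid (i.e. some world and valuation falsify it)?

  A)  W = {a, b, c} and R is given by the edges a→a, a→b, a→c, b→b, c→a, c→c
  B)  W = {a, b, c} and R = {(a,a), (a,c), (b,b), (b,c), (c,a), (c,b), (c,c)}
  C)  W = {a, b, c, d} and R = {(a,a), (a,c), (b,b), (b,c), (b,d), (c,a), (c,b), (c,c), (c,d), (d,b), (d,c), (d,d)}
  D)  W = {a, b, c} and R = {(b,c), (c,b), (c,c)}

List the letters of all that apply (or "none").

A, B, C, D

The schema ◇◇p → ◇p is the dual of axiom 4; it is valid on a frame iff R is transitive.
(A) R is not transitive (c R a and a R b but not c R b), so the schema fails here.
(B) R is not transitive (a R c and c R b but not a R b), so the schema fails here.
(C) R is not transitive (a R c and c R b but not a R b), so the schema fails here.
(D) R is not transitive (b R c and c R b but not b R b), so the schema fails here.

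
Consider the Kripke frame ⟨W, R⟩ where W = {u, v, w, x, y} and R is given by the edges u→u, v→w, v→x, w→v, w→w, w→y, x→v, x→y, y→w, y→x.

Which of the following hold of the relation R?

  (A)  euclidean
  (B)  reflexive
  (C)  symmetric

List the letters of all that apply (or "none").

(A) not euclidean: v R w and v R x but not w R x.
(B) not reflexive: not v R v.
(C) symmetric: every R-edge is matched by its reverse.

C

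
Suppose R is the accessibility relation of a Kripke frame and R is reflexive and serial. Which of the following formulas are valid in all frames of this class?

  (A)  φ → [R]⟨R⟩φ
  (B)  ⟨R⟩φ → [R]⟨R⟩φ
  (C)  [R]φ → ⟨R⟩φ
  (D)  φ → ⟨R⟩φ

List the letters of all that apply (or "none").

(A) axiom B: valid iff R is symmetric. Such an R need not be symmetric — not valid.
(B) ⟨R⟩φ → [R]⟨R⟩φ (axiom 5) characterises the euclidean frames. Such an R need not be euclidean — not valid.
(C) [R]φ → ⟨R⟩φ is axiom D, which corresponds to seriality. Every such R is serial — valid.
(D) the dual of axiom T: valid iff R is reflexive. Every such R is reflexive — valid.

C, D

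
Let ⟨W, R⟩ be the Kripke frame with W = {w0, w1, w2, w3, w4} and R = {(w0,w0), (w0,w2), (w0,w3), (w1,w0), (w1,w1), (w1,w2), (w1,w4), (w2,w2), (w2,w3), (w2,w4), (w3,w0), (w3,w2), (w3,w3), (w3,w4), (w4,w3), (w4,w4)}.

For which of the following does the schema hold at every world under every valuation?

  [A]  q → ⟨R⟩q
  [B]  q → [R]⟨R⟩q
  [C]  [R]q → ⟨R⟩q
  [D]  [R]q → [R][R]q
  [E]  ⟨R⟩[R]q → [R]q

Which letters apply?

R is reflexive: each world relates to itself.
R is not symmetric: w0 R w2 but not w2 R w0.
R is not transitive: w0 R w2 and w2 R w4 but not w0 R w4.
R is not euclidean: w0 R w2 and w0 R w0 but not w2 R w0.
R is serial: every world has an R-successor.
(A) the dual of axiom T: valid iff R is reflexive. R is reflexive — valid.
(B) q → [R]⟨R⟩q is axiom B, which corresponds to symmetry. R is not symmetric — not valid.
(C) [R]q → ⟨R⟩q (axiom D) characterises the serial frames. R is serial — valid.
(D) [R]q → [R][R]q is axiom 4; it is valid on a frame exactly when R is transitive. R is not transitive, so not valid.
(E) ⟨R⟩[R]q → [R]q (the dual of axiom 5) characterises the euclidean frames. R is not euclidean — not valid.

A, C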